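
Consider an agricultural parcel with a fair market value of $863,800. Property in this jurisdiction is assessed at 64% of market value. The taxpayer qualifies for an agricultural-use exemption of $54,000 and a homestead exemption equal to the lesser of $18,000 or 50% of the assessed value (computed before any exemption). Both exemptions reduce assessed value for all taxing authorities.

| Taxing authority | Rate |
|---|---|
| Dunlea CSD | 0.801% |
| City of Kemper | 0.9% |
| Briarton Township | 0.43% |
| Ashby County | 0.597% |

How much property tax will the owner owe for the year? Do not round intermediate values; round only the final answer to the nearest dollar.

$13,117

Assessed value = $863,800 × 0.64 = $552,832
Homestead exemption = min($18,000, 50% × $552,832) = min($18,000, $276,416) = $18,000 (dollar cap binds)
Taxable value = $552,832 − $54,000 − $18,000 = $480,832
Dunlea CSD: $480,832 × 0.00801 = $3,851.46432
City of Kemper: $480,832 × 0.009 = $4,327.488
Briarton Township: $480,832 × 0.0043 = $2,067.5776
Ashby County: $480,832 × 0.00597 = $2,870.56704
Total = $13,117.09696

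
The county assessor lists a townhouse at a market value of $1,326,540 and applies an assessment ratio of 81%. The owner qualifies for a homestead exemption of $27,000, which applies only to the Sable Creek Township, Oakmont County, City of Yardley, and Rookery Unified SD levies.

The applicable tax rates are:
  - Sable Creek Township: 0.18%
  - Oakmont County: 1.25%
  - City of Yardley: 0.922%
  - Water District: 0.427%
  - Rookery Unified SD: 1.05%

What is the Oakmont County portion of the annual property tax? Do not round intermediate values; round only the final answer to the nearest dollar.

$13,094

Assessed value = $1,326,540 × 0.81 = $1,074,497.4
Oakmont County taxable value = $1,074,497.4 − $27,000 = $1,047,497.4
Oakmont County levy = $1,047,497.4 × 0.0125 = $13,093.7175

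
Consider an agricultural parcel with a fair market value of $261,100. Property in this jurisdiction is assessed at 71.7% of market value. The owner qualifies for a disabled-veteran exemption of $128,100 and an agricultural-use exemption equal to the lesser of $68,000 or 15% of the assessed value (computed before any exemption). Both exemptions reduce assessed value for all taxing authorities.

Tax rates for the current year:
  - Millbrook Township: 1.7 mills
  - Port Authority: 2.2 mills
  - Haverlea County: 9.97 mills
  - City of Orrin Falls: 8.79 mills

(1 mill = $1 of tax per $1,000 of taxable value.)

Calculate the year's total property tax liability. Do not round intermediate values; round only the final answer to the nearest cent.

Assessed value = $261,100 × 0.717 = $187,208.7
Agricultural-use exemption = min($68,000, 15% × $187,208.7) = min($68,000, $28,081.305) = $28,081.305 (percentage binds)
Taxable value = $187,208.7 − $128,100 − $28,081.305 = $31,027.395
Millbrook Township: $31,027.395 × 0.0017 = $52.7465715
Port Authority: $31,027.395 × 0.0022 = $68.260269
Haverlea County: $31,027.395 × 0.00997 = $309.34312815
City of Orrin Falls: $31,027.395 × 0.00879 = $272.73080205
Total = $703.0807707

$703.08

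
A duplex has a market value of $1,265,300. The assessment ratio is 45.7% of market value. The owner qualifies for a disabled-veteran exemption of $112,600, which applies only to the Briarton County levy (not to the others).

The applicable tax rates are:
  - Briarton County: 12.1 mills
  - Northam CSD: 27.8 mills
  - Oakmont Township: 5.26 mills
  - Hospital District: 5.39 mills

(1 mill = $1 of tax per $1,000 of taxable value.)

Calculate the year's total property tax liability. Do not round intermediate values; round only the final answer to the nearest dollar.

$27,868

Assessed value = $1,265,300 × 0.457 = $578,242.1
Briarton County: ($578,242.1 − $112,600) × 0.0121 = $465,642.1 × 0.0121 = $5,634.26941
Northam CSD: $578,242.1 × 0.0278 = $16,075.13038
Oakmont Township: $578,242.1 × 0.00526 = $3,041.553446
Hospital District: $578,242.1 × 0.00539 = $3,116.724919
Total = $27,867.678155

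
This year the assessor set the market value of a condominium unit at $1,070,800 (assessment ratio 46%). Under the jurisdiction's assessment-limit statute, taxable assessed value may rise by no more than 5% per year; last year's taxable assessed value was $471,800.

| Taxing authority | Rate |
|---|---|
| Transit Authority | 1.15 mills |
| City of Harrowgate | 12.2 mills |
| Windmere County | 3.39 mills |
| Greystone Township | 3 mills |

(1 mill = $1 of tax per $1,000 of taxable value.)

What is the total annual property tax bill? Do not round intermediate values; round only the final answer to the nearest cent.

Uncapped assessed value = $1,070,800 × 0.46 = $492,568
Cap limit = $471,800 × 1.05 = $495,390
Taxable assessed value = min($492,568, $495,390) = $492,568 (cap does not bind)
Transit Authority: $492,568 × 0.00115 = $566.4532
City of Harrowgate: $492,568 × 0.0122 = $6,009.3296
Windmere County: $492,568 × 0.00339 = $1,669.80552
Greystone Township: $492,568 × 0.003 = $1,477.704
Total = $9,723.29232

$9,723.29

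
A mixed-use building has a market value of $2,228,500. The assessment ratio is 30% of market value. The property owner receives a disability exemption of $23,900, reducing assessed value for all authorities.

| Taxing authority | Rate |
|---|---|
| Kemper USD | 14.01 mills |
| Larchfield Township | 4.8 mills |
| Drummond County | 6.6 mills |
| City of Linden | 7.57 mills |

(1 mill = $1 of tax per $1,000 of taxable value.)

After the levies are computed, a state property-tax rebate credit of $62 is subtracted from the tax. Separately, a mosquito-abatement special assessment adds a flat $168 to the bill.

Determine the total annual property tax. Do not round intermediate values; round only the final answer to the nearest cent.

Assessed value = $2,228,500 × 0.3 = $668,550
Taxable value = $668,550 − $23,900 = $644,650
Kemper USD: $644,650 × 0.01401 = $9,031.5465
Larchfield Township: $644,650 × 0.0048 = $3,094.32
Drummond County: $644,650 × 0.0066 = $4,254.69
City of Linden: $644,650 × 0.00757 = $4,880.0005
Levies subtotal = $21,260.557
After credit = $21,260.557 − $62 = $21,198.557
Total = $21,198.557 + $168 = $21,366.557

$21,366.56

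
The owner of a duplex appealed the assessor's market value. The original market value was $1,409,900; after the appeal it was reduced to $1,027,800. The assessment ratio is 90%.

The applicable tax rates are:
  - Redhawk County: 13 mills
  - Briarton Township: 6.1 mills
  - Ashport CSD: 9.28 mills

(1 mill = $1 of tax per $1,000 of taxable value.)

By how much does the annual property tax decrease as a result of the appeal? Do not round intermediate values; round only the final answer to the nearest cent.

Old assessed value = $1,409,900 × 0.9 = $1,268,910
New assessed value = $1,027,800 × 0.9 = $925,020
Combined rate = 0.013 + 0.0061 + 0.00928 = 0.02838
Old tax = $1,268,910 × 0.02838 = $36,011.6658
New tax = $925,020 × 0.02838 = $26,252.0676
Reduction = $36,011.6658 − $26,252.0676 = $9,759.5982

$9,759.60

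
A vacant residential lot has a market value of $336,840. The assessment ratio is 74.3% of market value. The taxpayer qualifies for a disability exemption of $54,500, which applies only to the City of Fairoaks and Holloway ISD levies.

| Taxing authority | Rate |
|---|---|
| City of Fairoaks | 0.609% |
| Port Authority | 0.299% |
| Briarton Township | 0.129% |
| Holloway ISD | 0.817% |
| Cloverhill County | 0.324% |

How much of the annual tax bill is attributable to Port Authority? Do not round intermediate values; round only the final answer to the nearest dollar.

$748

Assessed value = $336,840 × 0.743 = $250,272.12
Port Authority taxable value = $250,272.12 (exemption does not apply)
Port Authority levy = $250,272.12 × 0.00299 = $748.3136388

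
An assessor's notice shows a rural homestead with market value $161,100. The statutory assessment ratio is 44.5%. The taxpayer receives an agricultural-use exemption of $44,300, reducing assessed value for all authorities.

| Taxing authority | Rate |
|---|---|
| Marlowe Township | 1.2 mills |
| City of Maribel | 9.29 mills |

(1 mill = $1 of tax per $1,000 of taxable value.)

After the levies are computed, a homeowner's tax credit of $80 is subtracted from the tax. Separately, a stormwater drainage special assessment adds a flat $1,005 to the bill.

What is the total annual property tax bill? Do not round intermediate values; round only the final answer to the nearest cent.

Assessed value = $161,100 × 0.445 = $71,689.5
Taxable value = $71,689.5 − $44,300 = $27,389.5
Marlowe Township: $27,389.5 × 0.0012 = $32.8674
City of Maribel: $27,389.5 × 0.00929 = $254.448455
Levies subtotal = $287.315855
After credit = $287.315855 − $80 = $207.315855
Total = $207.315855 + $1,005 = $1,212.315855

$1,212.32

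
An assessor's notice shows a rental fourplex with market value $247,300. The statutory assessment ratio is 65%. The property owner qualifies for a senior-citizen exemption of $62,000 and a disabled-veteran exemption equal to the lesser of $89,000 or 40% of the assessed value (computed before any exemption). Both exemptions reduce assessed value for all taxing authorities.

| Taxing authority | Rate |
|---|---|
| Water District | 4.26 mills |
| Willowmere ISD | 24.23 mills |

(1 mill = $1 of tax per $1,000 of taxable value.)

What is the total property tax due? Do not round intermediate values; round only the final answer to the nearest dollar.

Assessed value = $247,300 × 0.65 = $160,745
Disabled-veteran exemption = min($89,000, 40% × $160,745) = min($89,000, $64,298) = $64,298 (percentage binds)
Taxable value = $160,745 − $62,000 − $64,298 = $34,447
Water District: $34,447 × 0.00426 = $146.74422
Willowmere ISD: $34,447 × 0.02423 = $834.65081
Total = $981.39503

$981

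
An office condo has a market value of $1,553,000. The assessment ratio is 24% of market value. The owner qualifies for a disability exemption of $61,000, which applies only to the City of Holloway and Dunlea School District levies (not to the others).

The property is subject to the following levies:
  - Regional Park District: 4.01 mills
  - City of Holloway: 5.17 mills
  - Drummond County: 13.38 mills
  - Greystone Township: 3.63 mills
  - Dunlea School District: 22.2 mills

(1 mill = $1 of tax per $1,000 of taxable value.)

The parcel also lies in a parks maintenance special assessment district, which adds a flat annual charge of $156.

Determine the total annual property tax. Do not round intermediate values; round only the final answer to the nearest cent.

Assessed value = $1,553,000 × 0.24 = $372,720
Regional Park District: $372,720 × 0.00401 = $1,494.6072
City of Holloway: ($372,720 − $61,000) × 0.00517 = $311,720 × 0.00517 = $1,611.5924
Drummond County: $372,720 × 0.01338 = $4,986.9936
Greystone Township: $372,720 × 0.00363 = $1,352.9736
Dunlea School District: ($372,720 − $61,000) × 0.0222 = $311,720 × 0.0222 = $6,920.184
Levies subtotal = $16,366.3508
Total = $16,366.3508 + $156 = $16,522.3508

$16,522.35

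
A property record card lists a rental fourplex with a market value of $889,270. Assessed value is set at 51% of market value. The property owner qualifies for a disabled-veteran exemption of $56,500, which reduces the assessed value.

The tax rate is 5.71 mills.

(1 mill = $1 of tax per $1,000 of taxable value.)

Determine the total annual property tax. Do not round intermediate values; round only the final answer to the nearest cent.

$2,267.03

Assessed value = $889,270 × 0.51 = $453,527.7
Taxable value = $453,527.7 − $56,500 = $397,027.7
Tax = $397,027.7 × 0.00571 = $2,267.028167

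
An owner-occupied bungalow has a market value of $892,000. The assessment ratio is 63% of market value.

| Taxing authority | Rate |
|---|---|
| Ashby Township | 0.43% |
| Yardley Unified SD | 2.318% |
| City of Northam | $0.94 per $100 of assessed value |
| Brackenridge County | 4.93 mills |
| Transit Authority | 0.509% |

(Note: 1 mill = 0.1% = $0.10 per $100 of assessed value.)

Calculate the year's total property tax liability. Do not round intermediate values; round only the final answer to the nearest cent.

Assessed value = $892,000 × 0.63 = $561,960
Ashby Township: $561,960 × 0.0043 = $2,416.428
Yardley Unified SD: $561,960 × 0.02318 = $13,026.2328
City of Northam: $561,960 × 0.0094 = $5,282.424
Brackenridge County: $561,960 × 0.00493 = $2,770.4628
Transit Authority: $561,960 × 0.00509 = $2,860.3764
Total = $26,355.924

$26,355.92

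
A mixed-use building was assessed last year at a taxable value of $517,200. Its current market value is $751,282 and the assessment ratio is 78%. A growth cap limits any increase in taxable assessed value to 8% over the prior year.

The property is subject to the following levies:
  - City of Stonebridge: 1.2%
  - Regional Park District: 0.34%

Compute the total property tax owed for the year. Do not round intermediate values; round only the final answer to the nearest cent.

Uncapped assessed value = $751,282 × 0.78 = $585,999.96
Cap limit = $517,200 × 1.08 = $558,576
Taxable assessed value = min($585,999.96, $558,576) = $558,576 (cap binds)
City of Stonebridge: $558,576 × 0.012 = $6,702.912
Regional Park District: $558,576 × 0.0034 = $1,899.1584
Total = $8,602.0704

$8,602.07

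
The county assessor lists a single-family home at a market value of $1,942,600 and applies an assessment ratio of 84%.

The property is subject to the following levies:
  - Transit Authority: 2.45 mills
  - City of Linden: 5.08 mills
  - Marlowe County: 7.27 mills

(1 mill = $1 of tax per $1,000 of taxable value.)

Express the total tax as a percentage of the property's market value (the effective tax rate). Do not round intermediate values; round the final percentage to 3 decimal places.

Assessed value = $1,942,600 × 0.84 = $1,631,784
Transit Authority: $1,631,784 × 0.00245 = $3,997.8708
City of Linden: $1,631,784 × 0.00508 = $8,289.46272
Marlowe County: $1,631,784 × 0.00727 = $11,863.06968
Total tax = $24,150.4032
Effective rate = $24,150.4032 ÷ $1,942,600 = 1.243% of market value

1.243%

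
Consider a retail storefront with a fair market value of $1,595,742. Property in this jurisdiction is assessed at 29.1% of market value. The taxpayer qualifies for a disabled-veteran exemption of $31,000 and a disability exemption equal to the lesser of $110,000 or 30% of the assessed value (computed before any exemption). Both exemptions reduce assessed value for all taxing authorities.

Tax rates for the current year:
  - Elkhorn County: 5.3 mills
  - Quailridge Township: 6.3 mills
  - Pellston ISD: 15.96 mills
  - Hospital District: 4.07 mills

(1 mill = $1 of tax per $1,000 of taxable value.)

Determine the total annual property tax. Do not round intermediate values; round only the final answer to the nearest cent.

$10,227.91

Assessed value = $1,595,742 × 0.291 = $464,360.922
Disability exemption = min($110,000, 30% × $464,360.922) = min($110,000, $139,308.2766) = $110,000 (dollar cap binds)
Taxable value = $464,360.922 − $31,000 − $110,000 = $323,360.922
Elkhorn County: $323,360.922 × 0.0053 = $1,713.8128866
Quailridge Township: $323,360.922 × 0.0063 = $2,037.1738086
Pellston ISD: $323,360.922 × 0.01596 = $5,160.84031512
Hospital District: $323,360.922 × 0.00407 = $1,316.07895254
Total = $10,227.90596286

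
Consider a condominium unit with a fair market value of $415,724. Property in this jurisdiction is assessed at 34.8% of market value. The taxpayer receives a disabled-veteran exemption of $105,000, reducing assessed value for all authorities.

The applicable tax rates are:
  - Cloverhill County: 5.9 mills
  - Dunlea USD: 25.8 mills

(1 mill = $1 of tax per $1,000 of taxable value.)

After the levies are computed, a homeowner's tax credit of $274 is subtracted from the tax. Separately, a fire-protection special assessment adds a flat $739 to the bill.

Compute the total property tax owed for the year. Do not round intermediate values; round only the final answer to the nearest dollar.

$1,723

Assessed value = $415,724 × 0.348 = $144,671.952
Taxable value = $144,671.952 − $105,000 = $39,671.952
Cloverhill County: $39,671.952 × 0.0059 = $234.0645168
Dunlea USD: $39,671.952 × 0.0258 = $1,023.5363616
Levies subtotal = $1,257.6008784
After credit = $1,257.6008784 − $274 = $983.6008784
Total = $983.6008784 + $739 = $1,722.6008784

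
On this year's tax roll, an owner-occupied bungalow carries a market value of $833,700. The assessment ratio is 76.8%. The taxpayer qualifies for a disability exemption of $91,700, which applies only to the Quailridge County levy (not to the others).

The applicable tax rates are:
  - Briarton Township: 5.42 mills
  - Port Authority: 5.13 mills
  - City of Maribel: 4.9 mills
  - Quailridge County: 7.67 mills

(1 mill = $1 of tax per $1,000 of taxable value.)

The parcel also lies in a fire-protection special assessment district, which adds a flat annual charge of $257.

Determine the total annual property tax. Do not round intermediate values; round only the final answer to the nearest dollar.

$14,357

Assessed value = $833,700 × 0.768 = $640,281.6
Briarton Township: $640,281.6 × 0.00542 = $3,470.326272
Port Authority: $640,281.6 × 0.00513 = $3,284.644608
City of Maribel: $640,281.6 × 0.0049 = $3,137.37984
Quailridge County: ($640,281.6 − $91,700) × 0.00767 = $548,581.6 × 0.00767 = $4,207.620872
Levies subtotal = $14,099.971592
Total = $14,099.971592 + $257 = $14,356.971592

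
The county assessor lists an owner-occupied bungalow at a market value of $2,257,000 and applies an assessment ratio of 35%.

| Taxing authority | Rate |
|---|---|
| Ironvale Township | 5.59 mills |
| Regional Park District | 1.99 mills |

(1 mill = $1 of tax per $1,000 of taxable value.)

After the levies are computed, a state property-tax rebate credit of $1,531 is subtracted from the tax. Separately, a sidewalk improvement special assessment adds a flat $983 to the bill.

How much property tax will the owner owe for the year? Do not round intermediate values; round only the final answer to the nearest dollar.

$5,440

Assessed value = $2,257,000 × 0.35 = $789,950
Ironvale Township: $789,950 × 0.00559 = $4,415.8205
Regional Park District: $789,950 × 0.00199 = $1,572.0005
Levies subtotal = $5,987.821
After credit = $5,987.821 − $1,531 = $4,456.821
Total = $4,456.821 + $983 = $5,439.821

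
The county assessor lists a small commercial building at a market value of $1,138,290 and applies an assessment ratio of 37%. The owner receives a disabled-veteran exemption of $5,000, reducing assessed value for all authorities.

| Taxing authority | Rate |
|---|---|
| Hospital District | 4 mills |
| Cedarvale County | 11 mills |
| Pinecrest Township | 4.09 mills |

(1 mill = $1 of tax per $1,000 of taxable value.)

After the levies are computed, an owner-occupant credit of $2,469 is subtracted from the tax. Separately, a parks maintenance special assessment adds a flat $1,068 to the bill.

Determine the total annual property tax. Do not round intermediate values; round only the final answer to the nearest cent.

$6,543.63

Assessed value = $1,138,290 × 0.37 = $421,167.3
Taxable value = $421,167.3 − $5,000 = $416,167.3
Hospital District: $416,167.3 × 0.004 = $1,664.6692
Cedarvale County: $416,167.3 × 0.011 = $4,577.8403
Pinecrest Township: $416,167.3 × 0.00409 = $1,702.124257
Levies subtotal = $7,944.633757
After credit = $7,944.633757 − $2,469 = $5,475.633757
Total = $5,475.633757 + $1,068 = $6,543.633757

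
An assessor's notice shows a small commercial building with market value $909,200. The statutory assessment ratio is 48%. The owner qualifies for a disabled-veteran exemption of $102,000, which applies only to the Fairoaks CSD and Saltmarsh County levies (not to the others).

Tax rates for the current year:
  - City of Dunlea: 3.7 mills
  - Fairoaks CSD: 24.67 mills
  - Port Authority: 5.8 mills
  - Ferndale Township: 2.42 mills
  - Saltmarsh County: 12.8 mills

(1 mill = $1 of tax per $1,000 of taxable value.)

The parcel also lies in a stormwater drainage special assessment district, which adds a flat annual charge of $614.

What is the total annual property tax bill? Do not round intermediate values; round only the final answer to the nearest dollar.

Assessed value = $909,200 × 0.48 = $436,416
City of Dunlea: $436,416 × 0.0037 = $1,614.7392
Fairoaks CSD: ($436,416 − $102,000) × 0.02467 = $334,416 × 0.02467 = $8,250.04272
Port Authority: $436,416 × 0.0058 = $2,531.2128
Ferndale Township: $436,416 × 0.00242 = $1,056.12672
Saltmarsh County: ($436,416 − $102,000) × 0.0128 = $334,416 × 0.0128 = $4,280.5248
Levies subtotal = $17,732.64624
Total = $17,732.64624 + $614 = $18,346.64624

$18,347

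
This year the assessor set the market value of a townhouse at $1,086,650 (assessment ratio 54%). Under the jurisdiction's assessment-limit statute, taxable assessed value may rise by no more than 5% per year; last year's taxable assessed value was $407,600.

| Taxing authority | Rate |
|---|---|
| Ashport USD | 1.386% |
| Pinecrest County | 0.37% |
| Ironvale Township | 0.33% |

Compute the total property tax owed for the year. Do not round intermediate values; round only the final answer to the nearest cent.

$8,927.66

Uncapped assessed value = $1,086,650 × 0.54 = $586,791
Cap limit = $407,600 × 1.05 = $427,980
Taxable assessed value = min($586,791, $427,980) = $427,980 (cap binds)
Ashport USD: $427,980 × 0.01386 = $5,931.8028
Pinecrest County: $427,980 × 0.0037 = $1,583.526
Ironvale Township: $427,980 × 0.0033 = $1,412.334
Total = $8,927.6628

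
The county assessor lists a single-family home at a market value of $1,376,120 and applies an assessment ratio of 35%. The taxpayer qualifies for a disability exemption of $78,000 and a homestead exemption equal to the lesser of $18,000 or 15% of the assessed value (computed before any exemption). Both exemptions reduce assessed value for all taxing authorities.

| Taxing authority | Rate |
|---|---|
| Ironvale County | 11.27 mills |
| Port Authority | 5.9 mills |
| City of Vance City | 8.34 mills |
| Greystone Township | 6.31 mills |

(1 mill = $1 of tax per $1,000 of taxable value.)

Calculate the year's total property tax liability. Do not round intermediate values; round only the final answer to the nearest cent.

Assessed value = $1,376,120 × 0.35 = $481,642
Homestead exemption = min($18,000, 15% × $481,642) = min($18,000, $72,246.3) = $18,000 (dollar cap binds)
Taxable value = $481,642 − $78,000 − $18,000 = $385,642
Ironvale County: $385,642 × 0.01127 = $4,346.18534
Port Authority: $385,642 × 0.0059 = $2,275.2878
City of Vance City: $385,642 × 0.00834 = $3,216.25428
Greystone Township: $385,642 × 0.00631 = $2,433.40102
Total = $12,271.12844

$12,271.13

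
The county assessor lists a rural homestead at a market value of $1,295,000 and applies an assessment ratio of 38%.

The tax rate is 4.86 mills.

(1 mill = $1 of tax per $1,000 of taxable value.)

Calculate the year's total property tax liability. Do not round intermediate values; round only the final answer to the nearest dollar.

Assessed value = $1,295,000 × 0.38 = $492,100
Tax = $492,100 × 0.00486 = $2,391.606

$2,392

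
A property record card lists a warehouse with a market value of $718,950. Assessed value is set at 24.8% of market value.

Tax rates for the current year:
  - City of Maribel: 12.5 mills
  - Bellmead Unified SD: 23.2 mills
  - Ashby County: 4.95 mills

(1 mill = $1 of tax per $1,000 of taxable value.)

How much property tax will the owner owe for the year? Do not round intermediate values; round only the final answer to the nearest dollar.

$7,248

Assessed value = $718,950 × 0.248 = $178,299.6
City of Maribel: $178,299.6 × 0.0125 = $2,228.745
Bellmead Unified SD: $178,299.6 × 0.0232 = $4,136.55072
Ashby County: $178,299.6 × 0.00495 = $882.58302
Total = $2,228.745 + $4,136.55072 + $882.58302 = $7,247.87874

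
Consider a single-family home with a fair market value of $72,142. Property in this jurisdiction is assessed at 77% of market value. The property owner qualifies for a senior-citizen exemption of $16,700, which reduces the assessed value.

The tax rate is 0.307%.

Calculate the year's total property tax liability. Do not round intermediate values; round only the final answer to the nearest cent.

$119.27

Assessed value = $72,142 × 0.77 = $55,549.34
Taxable value = $55,549.34 − $16,700 = $38,849.34
Tax = $38,849.34 × 0.00307 = $119.2674738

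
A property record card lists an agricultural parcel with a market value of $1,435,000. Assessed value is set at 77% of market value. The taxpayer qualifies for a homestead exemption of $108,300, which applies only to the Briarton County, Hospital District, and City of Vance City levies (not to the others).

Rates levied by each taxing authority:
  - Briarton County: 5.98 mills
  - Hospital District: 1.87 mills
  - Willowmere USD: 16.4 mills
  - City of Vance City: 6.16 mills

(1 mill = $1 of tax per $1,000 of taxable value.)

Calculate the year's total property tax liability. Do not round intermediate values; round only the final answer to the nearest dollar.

$32,084

Assessed value = $1,435,000 × 0.77 = $1,104,950
Briarton County: ($1,104,950 − $108,300) × 0.00598 = $996,650 × 0.00598 = $5,959.967
Hospital District: ($1,104,950 − $108,300) × 0.00187 = $996,650 × 0.00187 = $1,863.7355
Willowmere USD: $1,104,950 × 0.0164 = $18,121.18
City of Vance City: ($1,104,950 − $108,300) × 0.00616 = $996,650 × 0.00616 = $6,139.364
Total = $32,084.2465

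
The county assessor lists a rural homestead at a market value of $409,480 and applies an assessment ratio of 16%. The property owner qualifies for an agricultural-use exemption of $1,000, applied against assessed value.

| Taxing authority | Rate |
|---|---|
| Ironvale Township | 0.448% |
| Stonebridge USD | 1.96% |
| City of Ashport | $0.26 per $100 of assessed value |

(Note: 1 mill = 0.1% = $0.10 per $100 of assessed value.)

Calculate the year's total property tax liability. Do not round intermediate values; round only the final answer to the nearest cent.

Assessed value = $409,480 × 0.16 = $65,516.8
Taxable value = $65,516.8 − $1,000 = $64,516.8
Ironvale Township: $64,516.8 × 0.00448 = $289.035264
Stonebridge USD: $64,516.8 × 0.0196 = $1,264.52928
City of Ashport: $64,516.8 × 0.0026 = $167.74368
Total = $1,721.308224

$1,721.31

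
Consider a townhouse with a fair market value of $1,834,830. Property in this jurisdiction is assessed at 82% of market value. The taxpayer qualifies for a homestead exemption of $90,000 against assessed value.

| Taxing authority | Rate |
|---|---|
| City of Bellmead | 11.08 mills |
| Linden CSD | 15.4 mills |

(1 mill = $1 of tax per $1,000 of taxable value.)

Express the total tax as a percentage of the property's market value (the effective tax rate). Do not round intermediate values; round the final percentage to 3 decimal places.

2.041%

Assessed value = $1,834,830 × 0.82 = $1,504,560.6
Taxable value = $1,504,560.6 − $90,000 = $1,414,560.6
City of Bellmead: $1,414,560.6 × 0.01108 = $15,673.331448
Linden CSD: $1,414,560.6 × 0.0154 = $21,784.23324
Total tax = $37,457.564688
Effective rate = $37,457.564688 ÷ $1,834,830 = 2.041% of market value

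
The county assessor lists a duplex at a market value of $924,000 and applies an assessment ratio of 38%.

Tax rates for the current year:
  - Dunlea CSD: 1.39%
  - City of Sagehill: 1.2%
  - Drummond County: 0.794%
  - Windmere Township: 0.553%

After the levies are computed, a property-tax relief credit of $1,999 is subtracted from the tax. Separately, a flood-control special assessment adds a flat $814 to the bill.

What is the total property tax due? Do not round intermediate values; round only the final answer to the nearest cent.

Assessed value = $924,000 × 0.38 = $351,120
Dunlea CSD: $351,120 × 0.0139 = $4,880.568
City of Sagehill: $351,120 × 0.012 = $4,213.44
Drummond County: $351,120 × 0.00794 = $2,787.8928
Windmere Township: $351,120 × 0.00553 = $1,941.6936
Levies subtotal = $13,823.5944
After credit = $13,823.5944 − $1,999 = $11,824.5944
Total = $11,824.5944 + $814 = $12,638.5944

$12,638.59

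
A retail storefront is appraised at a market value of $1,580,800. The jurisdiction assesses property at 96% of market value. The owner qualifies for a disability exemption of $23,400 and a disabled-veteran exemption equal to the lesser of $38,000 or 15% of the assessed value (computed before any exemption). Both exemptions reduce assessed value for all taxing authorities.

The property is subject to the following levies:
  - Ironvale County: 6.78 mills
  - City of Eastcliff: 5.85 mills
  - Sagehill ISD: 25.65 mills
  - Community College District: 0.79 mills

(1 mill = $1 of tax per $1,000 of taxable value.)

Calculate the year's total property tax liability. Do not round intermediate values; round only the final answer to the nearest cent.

$56,892.48

Assessed value = $1,580,800 × 0.96 = $1,517,568
Disabled-veteran exemption = min($38,000, 15% × $1,517,568) = min($38,000, $227,635.2) = $38,000 (dollar cap binds)
Taxable value = $1,517,568 − $23,400 − $38,000 = $1,456,168
Ironvale County: $1,456,168 × 0.00678 = $9,872.81904
City of Eastcliff: $1,456,168 × 0.00585 = $8,518.5828
Sagehill ISD: $1,456,168 × 0.02565 = $37,350.7092
Community College District: $1,456,168 × 0.00079 = $1,150.37272
Total = $56,892.48376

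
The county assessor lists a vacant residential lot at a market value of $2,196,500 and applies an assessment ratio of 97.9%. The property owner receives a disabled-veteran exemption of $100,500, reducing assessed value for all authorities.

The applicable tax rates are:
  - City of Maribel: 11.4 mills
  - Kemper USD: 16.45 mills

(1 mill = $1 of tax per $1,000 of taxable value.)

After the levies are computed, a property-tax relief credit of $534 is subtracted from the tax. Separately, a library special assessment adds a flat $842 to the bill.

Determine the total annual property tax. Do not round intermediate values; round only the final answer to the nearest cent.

$57,396.98

Assessed value = $2,196,500 × 0.979 = $2,150,373.5
Taxable value = $2,150,373.5 − $100,500 = $2,049,873.5
City of Maribel: $2,049,873.5 × 0.0114 = $23,368.5579
Kemper USD: $2,049,873.5 × 0.01645 = $33,720.419075
Levies subtotal = $57,088.976975
After credit = $57,088.976975 − $534 = $56,554.976975
Total = $56,554.976975 + $842 = $57,396.976975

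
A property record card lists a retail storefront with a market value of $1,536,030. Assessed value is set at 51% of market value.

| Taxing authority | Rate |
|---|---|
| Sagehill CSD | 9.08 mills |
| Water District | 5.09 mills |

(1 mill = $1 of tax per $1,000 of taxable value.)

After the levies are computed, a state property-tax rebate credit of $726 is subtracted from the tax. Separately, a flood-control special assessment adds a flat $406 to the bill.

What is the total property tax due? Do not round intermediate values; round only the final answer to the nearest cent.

Assessed value = $1,536,030 × 0.51 = $783,375.3
Sagehill CSD: $783,375.3 × 0.00908 = $7,113.047724
Water District: $783,375.3 × 0.00509 = $3,987.380277
Levies subtotal = $11,100.428001
After credit = $11,100.428001 − $726 = $10,374.428001
Total = $10,374.428001 + $406 = $10,780.428001

$10,780.43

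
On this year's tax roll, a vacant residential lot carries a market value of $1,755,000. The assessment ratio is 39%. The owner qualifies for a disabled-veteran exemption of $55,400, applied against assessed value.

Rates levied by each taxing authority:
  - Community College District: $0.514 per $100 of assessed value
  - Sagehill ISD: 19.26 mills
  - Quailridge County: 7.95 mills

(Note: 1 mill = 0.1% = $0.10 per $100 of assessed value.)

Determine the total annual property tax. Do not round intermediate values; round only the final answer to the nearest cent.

$20,349.77

Assessed value = $1,755,000 × 0.39 = $684,450
Taxable value = $684,450 − $55,400 = $629,050
Community College District: $629,050 × 0.00514 = $3,233.317
Sagehill ISD: $629,050 × 0.01926 = $12,115.503
Quailridge County: $629,050 × 0.00795 = $5,000.9475
Total = $20,349.7675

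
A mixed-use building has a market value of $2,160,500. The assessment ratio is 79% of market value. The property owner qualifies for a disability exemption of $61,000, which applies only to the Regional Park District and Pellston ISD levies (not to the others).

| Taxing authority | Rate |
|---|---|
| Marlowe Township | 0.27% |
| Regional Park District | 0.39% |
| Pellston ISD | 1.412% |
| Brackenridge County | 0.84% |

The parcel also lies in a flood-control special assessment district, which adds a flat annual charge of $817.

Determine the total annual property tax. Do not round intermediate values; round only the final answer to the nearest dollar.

Assessed value = $2,160,500 × 0.79 = $1,706,795
Marlowe Township: $1,706,795 × 0.0027 = $4,608.3465
Regional Park District: ($1,706,795 − $61,000) × 0.0039 = $1,645,795 × 0.0039 = $6,418.6005
Pellston ISD: ($1,706,795 − $61,000) × 0.01412 = $1,645,795 × 0.01412 = $23,238.6254
Brackenridge County: $1,706,795 × 0.0084 = $14,337.078
Levies subtotal = $48,602.6504
Total = $48,602.6504 + $817 = $49,419.6504

$49,420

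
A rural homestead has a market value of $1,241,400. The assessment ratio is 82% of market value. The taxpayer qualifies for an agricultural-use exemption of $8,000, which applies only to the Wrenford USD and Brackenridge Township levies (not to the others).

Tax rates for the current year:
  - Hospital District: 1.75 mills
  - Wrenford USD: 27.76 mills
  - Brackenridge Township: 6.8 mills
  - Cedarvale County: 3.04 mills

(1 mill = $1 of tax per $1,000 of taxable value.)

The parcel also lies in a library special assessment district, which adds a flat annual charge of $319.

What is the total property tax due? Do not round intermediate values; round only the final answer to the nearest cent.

$40,098.77

Assessed value = $1,241,400 × 0.82 = $1,017,948
Hospital District: $1,017,948 × 0.00175 = $1,781.409
Wrenford USD: ($1,017,948 − $8,000) × 0.02776 = $1,009,948 × 0.02776 = $28,036.15648
Brackenridge Township: ($1,017,948 − $8,000) × 0.0068 = $1,009,948 × 0.0068 = $6,867.6464
Cedarvale County: $1,017,948 × 0.00304 = $3,094.56192
Levies subtotal = $39,779.7738
Total = $39,779.7738 + $319 = $40,098.7738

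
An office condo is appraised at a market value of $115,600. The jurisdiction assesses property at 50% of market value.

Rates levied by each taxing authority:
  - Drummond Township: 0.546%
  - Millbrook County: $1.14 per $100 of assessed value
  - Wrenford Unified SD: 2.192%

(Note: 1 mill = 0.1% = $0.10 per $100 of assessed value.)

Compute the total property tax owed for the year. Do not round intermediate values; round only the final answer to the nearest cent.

Assessed value = $115,600 × 0.5 = $57,800
Drummond Township: $57,800 × 0.00546 = $315.588
Millbrook County: $57,800 × 0.0114 = $658.92
Wrenford Unified SD: $57,800 × 0.02192 = $1,266.976
Total = $2,241.484

$2,241.48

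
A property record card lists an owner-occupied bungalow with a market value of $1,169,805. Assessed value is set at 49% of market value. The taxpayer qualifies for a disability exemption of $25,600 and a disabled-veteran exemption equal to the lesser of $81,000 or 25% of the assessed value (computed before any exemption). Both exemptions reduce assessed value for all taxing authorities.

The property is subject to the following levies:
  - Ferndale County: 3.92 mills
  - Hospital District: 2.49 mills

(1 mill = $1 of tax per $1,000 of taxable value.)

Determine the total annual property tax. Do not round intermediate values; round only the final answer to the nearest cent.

Assessed value = $1,169,805 × 0.49 = $573,204.45
Disabled-veteran exemption = min($81,000, 25% × $573,204.45) = min($81,000, $143,301.1125) = $81,000 (dollar cap binds)
Taxable value = $573,204.45 − $25,600 − $81,000 = $466,604.45
Ferndale County: $466,604.45 × 0.00392 = $1,829.089444
Hospital District: $466,604.45 × 0.00249 = $1,161.8450805
Total = $2,990.9345245

$2,990.93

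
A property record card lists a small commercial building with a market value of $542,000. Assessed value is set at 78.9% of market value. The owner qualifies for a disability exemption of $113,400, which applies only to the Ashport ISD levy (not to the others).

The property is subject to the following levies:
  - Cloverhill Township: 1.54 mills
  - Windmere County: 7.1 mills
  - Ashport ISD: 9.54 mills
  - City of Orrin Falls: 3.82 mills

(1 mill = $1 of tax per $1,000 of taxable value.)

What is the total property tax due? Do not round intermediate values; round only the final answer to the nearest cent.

Assessed value = $542,000 × 0.789 = $427,638
Cloverhill Township: $427,638 × 0.00154 = $658.56252
Windmere County: $427,638 × 0.0071 = $3,036.2298
Ashport ISD: ($427,638 − $113,400) × 0.00954 = $314,238 × 0.00954 = $2,997.83052
City of Orrin Falls: $427,638 × 0.00382 = $1,633.57716
Total = $8,326.2

$8,326.20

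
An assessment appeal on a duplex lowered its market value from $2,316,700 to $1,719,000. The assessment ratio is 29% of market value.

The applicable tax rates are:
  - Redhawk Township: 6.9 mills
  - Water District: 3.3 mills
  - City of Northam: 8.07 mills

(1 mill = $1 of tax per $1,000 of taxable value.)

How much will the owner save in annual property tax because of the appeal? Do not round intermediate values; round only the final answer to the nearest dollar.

Old assessed value = $2,316,700 × 0.29 = $671,843
New assessed value = $1,719,000 × 0.29 = $498,510
Combined rate = 0.0069 + 0.0033 + 0.00807 = 0.01827
Old tax = $671,843 × 0.01827 = $12,274.57161
New tax = $498,510 × 0.01827 = $9,107.7777
Reduction = $12,274.57161 − $9,107.7777 = $3,166.79391

$3,167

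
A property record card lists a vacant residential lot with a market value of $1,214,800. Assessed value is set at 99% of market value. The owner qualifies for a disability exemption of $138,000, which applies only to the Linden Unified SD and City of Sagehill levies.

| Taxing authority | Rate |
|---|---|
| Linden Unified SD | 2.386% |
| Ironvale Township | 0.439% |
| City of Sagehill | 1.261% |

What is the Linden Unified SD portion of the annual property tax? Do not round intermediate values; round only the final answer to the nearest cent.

$25,402.60

Assessed value = $1,214,800 × 0.99 = $1,202,652
Linden Unified SD taxable value = $1,202,652 − $138,000 = $1,064,652
Linden Unified SD levy = $1,064,652 × 0.02386 = $25,402.59672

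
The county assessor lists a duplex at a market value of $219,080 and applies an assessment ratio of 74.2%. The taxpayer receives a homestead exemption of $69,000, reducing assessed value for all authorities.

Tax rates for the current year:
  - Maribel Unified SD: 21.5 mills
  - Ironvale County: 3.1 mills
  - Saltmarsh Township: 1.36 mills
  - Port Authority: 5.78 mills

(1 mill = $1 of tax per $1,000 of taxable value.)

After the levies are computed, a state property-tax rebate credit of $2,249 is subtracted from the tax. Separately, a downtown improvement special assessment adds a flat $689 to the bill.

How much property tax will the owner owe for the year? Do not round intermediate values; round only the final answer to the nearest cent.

Assessed value = $219,080 × 0.742 = $162,557.36
Taxable value = $162,557.36 − $69,000 = $93,557.36
Maribel Unified SD: $93,557.36 × 0.0215 = $2,011.48324
Ironvale County: $93,557.36 × 0.0031 = $290.027816
Saltmarsh Township: $93,557.36 × 0.00136 = $127.2380096
Port Authority: $93,557.36 × 0.00578 = $540.7615408
Levies subtotal = $2,969.5106064
After credit = $2,969.5106064 − $2,249 = $720.5106064
Total = $720.5106064 + $689 = $1,409.5106064

$1,409.51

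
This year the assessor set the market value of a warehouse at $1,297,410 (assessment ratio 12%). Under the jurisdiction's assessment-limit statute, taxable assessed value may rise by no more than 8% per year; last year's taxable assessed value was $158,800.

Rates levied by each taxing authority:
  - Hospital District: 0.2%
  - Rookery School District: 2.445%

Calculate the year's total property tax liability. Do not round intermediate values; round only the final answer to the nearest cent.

Uncapped assessed value = $1,297,410 × 0.12 = $155,689.2
Cap limit = $158,800 × 1.08 = $171,504
Taxable assessed value = min($155,689.2, $171,504) = $155,689.2 (cap does not bind)
Hospital District: $155,689.2 × 0.002 = $311.3784
Rookery School District: $155,689.2 × 0.02445 = $3,806.60094
Total = $4,117.97934

$4,117.98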